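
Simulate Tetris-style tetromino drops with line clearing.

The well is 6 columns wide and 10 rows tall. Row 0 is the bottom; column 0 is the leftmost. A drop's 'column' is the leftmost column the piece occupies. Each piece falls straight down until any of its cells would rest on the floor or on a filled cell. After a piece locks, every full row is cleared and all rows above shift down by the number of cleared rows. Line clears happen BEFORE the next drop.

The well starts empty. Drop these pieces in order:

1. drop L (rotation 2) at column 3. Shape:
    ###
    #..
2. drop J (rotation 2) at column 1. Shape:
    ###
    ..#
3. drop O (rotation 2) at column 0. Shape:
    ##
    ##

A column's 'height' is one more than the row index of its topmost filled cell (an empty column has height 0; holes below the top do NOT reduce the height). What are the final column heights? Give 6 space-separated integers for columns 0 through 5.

Answer: 6 6 4 4 2 2

Derivation:
Drop 1: L rot2 at col 3 lands with bottom-row=0; cleared 0 line(s) (total 0); column heights now [0 0 0 2 2 2], max=2
Drop 2: J rot2 at col 1 lands with bottom-row=2; cleared 0 line(s) (total 0); column heights now [0 4 4 4 2 2], max=4
Drop 3: O rot2 at col 0 lands with bottom-row=4; cleared 0 line(s) (total 0); column heights now [6 6 4 4 2 2], max=6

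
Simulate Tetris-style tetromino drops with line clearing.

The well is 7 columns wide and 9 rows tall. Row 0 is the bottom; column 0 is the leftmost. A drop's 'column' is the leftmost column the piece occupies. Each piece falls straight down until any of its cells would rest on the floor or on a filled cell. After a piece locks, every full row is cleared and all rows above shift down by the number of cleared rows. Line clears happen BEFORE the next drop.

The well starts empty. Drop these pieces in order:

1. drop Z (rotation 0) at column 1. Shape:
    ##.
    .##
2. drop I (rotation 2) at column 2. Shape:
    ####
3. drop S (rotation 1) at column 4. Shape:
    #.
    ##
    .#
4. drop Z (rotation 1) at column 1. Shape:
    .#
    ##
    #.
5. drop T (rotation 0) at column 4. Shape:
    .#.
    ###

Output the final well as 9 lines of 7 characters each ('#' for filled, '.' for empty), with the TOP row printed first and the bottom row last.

Drop 1: Z rot0 at col 1 lands with bottom-row=0; cleared 0 line(s) (total 0); column heights now [0 2 2 1 0 0 0], max=2
Drop 2: I rot2 at col 2 lands with bottom-row=2; cleared 0 line(s) (total 0); column heights now [0 2 3 3 3 3 0], max=3
Drop 3: S rot1 at col 4 lands with bottom-row=3; cleared 0 line(s) (total 0); column heights now [0 2 3 3 6 5 0], max=6
Drop 4: Z rot1 at col 1 lands with bottom-row=2; cleared 0 line(s) (total 0); column heights now [0 4 5 3 6 5 0], max=6
Drop 5: T rot0 at col 4 lands with bottom-row=6; cleared 0 line(s) (total 0); column heights now [0 4 5 3 7 8 7], max=8

Answer: .......
.....#.
....###
....#..
..#.##.
.##..#.
.#####.
.##....
..##...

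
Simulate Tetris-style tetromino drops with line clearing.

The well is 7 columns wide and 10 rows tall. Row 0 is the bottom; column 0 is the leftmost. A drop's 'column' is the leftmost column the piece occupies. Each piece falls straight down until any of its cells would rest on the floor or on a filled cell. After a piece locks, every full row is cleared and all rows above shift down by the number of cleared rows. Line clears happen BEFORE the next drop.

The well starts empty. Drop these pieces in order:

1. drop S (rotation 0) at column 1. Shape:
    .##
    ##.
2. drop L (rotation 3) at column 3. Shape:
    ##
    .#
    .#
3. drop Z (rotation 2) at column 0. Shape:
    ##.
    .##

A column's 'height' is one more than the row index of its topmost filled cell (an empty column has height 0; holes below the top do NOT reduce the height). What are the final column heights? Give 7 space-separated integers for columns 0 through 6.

Drop 1: S rot0 at col 1 lands with bottom-row=0; cleared 0 line(s) (total 0); column heights now [0 1 2 2 0 0 0], max=2
Drop 2: L rot3 at col 3 lands with bottom-row=0; cleared 0 line(s) (total 0); column heights now [0 1 2 3 3 0 0], max=3
Drop 3: Z rot2 at col 0 lands with bottom-row=2; cleared 0 line(s) (total 0); column heights now [4 4 3 3 3 0 0], max=4

Answer: 4 4 3 3 3 0 0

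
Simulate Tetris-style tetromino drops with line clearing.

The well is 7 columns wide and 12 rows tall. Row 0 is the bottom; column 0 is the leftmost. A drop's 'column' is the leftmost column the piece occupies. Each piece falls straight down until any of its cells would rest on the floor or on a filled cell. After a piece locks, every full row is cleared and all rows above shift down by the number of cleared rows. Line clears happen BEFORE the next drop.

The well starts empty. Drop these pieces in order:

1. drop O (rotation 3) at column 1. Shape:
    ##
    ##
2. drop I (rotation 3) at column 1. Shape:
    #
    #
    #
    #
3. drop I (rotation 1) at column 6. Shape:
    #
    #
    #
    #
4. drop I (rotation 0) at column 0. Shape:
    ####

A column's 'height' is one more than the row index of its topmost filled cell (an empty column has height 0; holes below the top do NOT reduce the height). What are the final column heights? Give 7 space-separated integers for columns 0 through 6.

Answer: 7 7 7 7 0 0 4

Derivation:
Drop 1: O rot3 at col 1 lands with bottom-row=0; cleared 0 line(s) (total 0); column heights now [0 2 2 0 0 0 0], max=2
Drop 2: I rot3 at col 1 lands with bottom-row=2; cleared 0 line(s) (total 0); column heights now [0 6 2 0 0 0 0], max=6
Drop 3: I rot1 at col 6 lands with bottom-row=0; cleared 0 line(s) (total 0); column heights now [0 6 2 0 0 0 4], max=6
Drop 4: I rot0 at col 0 lands with bottom-row=6; cleared 0 line(s) (total 0); column heights now [7 7 7 7 0 0 4], max=7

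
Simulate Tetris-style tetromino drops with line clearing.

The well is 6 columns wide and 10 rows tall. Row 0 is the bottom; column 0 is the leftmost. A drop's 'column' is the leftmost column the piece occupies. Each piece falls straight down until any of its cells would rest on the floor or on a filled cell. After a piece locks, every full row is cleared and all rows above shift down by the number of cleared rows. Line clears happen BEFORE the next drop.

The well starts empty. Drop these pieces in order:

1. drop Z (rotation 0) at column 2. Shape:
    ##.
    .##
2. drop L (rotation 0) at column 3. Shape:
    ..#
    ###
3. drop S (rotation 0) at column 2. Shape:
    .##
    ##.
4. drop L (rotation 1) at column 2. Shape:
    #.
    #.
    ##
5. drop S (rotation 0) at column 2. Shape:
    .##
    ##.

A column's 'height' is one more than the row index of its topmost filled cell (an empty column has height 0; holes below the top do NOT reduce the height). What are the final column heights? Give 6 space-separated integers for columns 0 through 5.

Drop 1: Z rot0 at col 2 lands with bottom-row=0; cleared 0 line(s) (total 0); column heights now [0 0 2 2 1 0], max=2
Drop 2: L rot0 at col 3 lands with bottom-row=2; cleared 0 line(s) (total 0); column heights now [0 0 2 3 3 4], max=4
Drop 3: S rot0 at col 2 lands with bottom-row=3; cleared 0 line(s) (total 0); column heights now [0 0 4 5 5 4], max=5
Drop 4: L rot1 at col 2 lands with bottom-row=5; cleared 0 line(s) (total 0); column heights now [0 0 8 6 5 4], max=8
Drop 5: S rot0 at col 2 lands with bottom-row=8; cleared 0 line(s) (total 0); column heights now [0 0 9 10 10 4], max=10

Answer: 0 0 9 10 10 4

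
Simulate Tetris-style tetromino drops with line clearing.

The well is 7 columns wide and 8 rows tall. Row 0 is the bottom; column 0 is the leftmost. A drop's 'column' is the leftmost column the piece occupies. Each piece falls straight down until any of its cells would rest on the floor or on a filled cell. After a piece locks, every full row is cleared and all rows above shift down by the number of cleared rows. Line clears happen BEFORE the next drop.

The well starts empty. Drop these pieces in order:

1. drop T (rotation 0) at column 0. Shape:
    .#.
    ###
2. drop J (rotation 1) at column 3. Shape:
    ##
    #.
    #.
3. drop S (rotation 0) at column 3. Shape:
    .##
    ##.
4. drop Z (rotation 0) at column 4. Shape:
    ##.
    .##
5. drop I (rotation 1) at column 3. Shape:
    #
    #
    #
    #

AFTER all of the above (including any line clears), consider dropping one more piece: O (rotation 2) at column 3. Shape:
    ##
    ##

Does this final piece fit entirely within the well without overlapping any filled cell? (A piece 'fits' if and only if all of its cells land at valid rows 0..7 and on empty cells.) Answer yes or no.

Answer: no

Derivation:
Drop 1: T rot0 at col 0 lands with bottom-row=0; cleared 0 line(s) (total 0); column heights now [1 2 1 0 0 0 0], max=2
Drop 2: J rot1 at col 3 lands with bottom-row=0; cleared 0 line(s) (total 0); column heights now [1 2 1 3 3 0 0], max=3
Drop 3: S rot0 at col 3 lands with bottom-row=3; cleared 0 line(s) (total 0); column heights now [1 2 1 4 5 5 0], max=5
Drop 4: Z rot0 at col 4 lands with bottom-row=5; cleared 0 line(s) (total 0); column heights now [1 2 1 4 7 7 6], max=7
Drop 5: I rot1 at col 3 lands with bottom-row=4; cleared 0 line(s) (total 0); column heights now [1 2 1 8 7 7 6], max=8
Test piece O rot2 at col 3 (width 2): heights before test = [1 2 1 8 7 7 6]; fits = False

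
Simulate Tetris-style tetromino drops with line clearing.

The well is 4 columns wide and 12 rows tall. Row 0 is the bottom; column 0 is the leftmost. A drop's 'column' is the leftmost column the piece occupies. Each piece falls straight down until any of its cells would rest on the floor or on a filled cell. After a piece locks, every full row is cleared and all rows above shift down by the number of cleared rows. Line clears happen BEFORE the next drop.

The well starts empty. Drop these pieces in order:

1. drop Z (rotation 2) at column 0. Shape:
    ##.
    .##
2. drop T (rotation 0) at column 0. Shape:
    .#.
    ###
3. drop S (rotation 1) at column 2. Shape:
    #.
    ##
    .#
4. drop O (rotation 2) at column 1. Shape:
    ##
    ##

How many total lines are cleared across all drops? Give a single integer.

Answer: 1

Derivation:
Drop 1: Z rot2 at col 0 lands with bottom-row=0; cleared 0 line(s) (total 0); column heights now [2 2 1 0], max=2
Drop 2: T rot0 at col 0 lands with bottom-row=2; cleared 0 line(s) (total 0); column heights now [3 4 3 0], max=4
Drop 3: S rot1 at col 2 lands with bottom-row=2; cleared 1 line(s) (total 1); column heights now [2 3 4 3], max=4
Drop 4: O rot2 at col 1 lands with bottom-row=4; cleared 0 line(s) (total 1); column heights now [2 6 6 3], max=6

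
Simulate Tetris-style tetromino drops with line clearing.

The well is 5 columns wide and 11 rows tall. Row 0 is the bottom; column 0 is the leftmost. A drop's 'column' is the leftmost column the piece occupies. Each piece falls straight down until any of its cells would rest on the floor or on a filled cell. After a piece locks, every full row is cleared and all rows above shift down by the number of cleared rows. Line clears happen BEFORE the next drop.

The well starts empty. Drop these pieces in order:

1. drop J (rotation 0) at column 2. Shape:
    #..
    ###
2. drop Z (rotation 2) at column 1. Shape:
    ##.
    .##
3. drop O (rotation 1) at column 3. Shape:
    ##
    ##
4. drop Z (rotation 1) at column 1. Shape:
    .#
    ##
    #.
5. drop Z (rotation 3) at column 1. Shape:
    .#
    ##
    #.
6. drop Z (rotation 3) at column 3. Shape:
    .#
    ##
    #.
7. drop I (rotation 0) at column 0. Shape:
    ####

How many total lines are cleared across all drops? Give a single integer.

Answer: 0

Derivation:
Drop 1: J rot0 at col 2 lands with bottom-row=0; cleared 0 line(s) (total 0); column heights now [0 0 2 1 1], max=2
Drop 2: Z rot2 at col 1 lands with bottom-row=2; cleared 0 line(s) (total 0); column heights now [0 4 4 3 1], max=4
Drop 3: O rot1 at col 3 lands with bottom-row=3; cleared 0 line(s) (total 0); column heights now [0 4 4 5 5], max=5
Drop 4: Z rot1 at col 1 lands with bottom-row=4; cleared 0 line(s) (total 0); column heights now [0 6 7 5 5], max=7
Drop 5: Z rot3 at col 1 lands with bottom-row=6; cleared 0 line(s) (total 0); column heights now [0 8 9 5 5], max=9
Drop 6: Z rot3 at col 3 lands with bottom-row=5; cleared 0 line(s) (total 0); column heights now [0 8 9 7 8], max=9
Drop 7: I rot0 at col 0 lands with bottom-row=9; cleared 0 line(s) (total 0); column heights now [10 10 10 10 8], max=10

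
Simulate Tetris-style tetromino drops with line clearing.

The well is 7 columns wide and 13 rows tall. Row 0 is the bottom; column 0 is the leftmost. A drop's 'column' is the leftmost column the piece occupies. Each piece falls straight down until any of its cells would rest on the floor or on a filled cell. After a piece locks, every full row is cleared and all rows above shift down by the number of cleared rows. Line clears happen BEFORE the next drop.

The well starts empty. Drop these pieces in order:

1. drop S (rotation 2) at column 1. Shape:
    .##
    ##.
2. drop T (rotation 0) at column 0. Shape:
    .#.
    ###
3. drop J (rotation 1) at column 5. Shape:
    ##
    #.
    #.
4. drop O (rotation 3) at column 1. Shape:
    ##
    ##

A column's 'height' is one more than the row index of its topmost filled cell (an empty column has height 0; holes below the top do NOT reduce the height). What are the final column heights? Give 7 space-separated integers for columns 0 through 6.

Drop 1: S rot2 at col 1 lands with bottom-row=0; cleared 0 line(s) (total 0); column heights now [0 1 2 2 0 0 0], max=2
Drop 2: T rot0 at col 0 lands with bottom-row=2; cleared 0 line(s) (total 0); column heights now [3 4 3 2 0 0 0], max=4
Drop 3: J rot1 at col 5 lands with bottom-row=0; cleared 0 line(s) (total 0); column heights now [3 4 3 2 0 3 3], max=4
Drop 4: O rot3 at col 1 lands with bottom-row=4; cleared 0 line(s) (total 0); column heights now [3 6 6 2 0 3 3], max=6

Answer: 3 6 6 2 0 3 3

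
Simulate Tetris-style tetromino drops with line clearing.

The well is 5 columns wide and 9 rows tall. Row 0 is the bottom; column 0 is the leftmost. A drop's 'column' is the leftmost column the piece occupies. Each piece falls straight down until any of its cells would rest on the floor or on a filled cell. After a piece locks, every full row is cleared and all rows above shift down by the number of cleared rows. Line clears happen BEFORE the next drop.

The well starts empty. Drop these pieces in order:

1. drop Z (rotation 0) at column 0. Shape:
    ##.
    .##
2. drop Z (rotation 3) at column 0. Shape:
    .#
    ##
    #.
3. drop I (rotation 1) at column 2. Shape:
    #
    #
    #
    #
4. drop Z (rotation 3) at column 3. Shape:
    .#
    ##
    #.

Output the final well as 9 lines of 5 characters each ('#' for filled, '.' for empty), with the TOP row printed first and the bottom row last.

Answer: .....
.....
.....
.....
.....
.##..
###..
#.#.#
.###.

Derivation:
Drop 1: Z rot0 at col 0 lands with bottom-row=0; cleared 0 line(s) (total 0); column heights now [2 2 1 0 0], max=2
Drop 2: Z rot3 at col 0 lands with bottom-row=2; cleared 0 line(s) (total 0); column heights now [4 5 1 0 0], max=5
Drop 3: I rot1 at col 2 lands with bottom-row=1; cleared 0 line(s) (total 0); column heights now [4 5 5 0 0], max=5
Drop 4: Z rot3 at col 3 lands with bottom-row=0; cleared 1 line(s) (total 1); column heights now [3 4 4 1 2], max=4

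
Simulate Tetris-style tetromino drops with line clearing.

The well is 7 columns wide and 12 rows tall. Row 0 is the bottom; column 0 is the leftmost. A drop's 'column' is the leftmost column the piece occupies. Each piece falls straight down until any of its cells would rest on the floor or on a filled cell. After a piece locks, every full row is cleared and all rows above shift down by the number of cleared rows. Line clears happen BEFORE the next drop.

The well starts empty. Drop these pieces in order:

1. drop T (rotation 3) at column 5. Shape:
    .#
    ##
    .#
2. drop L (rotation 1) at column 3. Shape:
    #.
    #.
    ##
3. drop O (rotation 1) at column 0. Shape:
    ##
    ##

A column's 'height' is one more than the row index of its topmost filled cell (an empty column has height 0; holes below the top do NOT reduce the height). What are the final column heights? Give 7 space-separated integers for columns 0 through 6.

Answer: 2 2 0 3 1 2 3

Derivation:
Drop 1: T rot3 at col 5 lands with bottom-row=0; cleared 0 line(s) (total 0); column heights now [0 0 0 0 0 2 3], max=3
Drop 2: L rot1 at col 3 lands with bottom-row=0; cleared 0 line(s) (total 0); column heights now [0 0 0 3 1 2 3], max=3
Drop 3: O rot1 at col 0 lands with bottom-row=0; cleared 0 line(s) (total 0); column heights now [2 2 0 3 1 2 3], max=3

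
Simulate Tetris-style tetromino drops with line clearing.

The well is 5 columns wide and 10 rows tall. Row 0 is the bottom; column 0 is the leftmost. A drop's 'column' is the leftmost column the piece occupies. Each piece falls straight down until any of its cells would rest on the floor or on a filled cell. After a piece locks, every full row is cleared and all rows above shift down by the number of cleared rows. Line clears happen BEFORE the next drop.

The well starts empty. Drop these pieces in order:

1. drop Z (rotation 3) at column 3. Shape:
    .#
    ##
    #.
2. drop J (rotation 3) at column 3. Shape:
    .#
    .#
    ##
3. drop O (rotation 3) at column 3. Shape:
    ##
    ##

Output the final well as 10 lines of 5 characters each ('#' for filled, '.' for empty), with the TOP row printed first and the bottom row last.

Answer: .....
.....
...##
...##
....#
....#
...##
....#
...##
...#.

Derivation:
Drop 1: Z rot3 at col 3 lands with bottom-row=0; cleared 0 line(s) (total 0); column heights now [0 0 0 2 3], max=3
Drop 2: J rot3 at col 3 lands with bottom-row=3; cleared 0 line(s) (total 0); column heights now [0 0 0 4 6], max=6
Drop 3: O rot3 at col 3 lands with bottom-row=6; cleared 0 line(s) (total 0); column heights now [0 0 0 8 8], max=8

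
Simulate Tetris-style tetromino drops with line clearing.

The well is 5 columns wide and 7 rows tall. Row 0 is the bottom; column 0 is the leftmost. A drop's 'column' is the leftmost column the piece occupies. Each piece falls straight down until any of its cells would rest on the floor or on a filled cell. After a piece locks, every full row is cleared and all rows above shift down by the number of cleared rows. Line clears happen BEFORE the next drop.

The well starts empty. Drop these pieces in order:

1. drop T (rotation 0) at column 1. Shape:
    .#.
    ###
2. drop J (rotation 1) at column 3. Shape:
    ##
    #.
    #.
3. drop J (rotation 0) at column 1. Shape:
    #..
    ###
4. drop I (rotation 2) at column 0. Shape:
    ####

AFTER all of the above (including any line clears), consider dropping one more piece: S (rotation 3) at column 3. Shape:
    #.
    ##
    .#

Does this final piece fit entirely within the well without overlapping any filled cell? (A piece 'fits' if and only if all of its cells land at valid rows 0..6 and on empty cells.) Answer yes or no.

Answer: no

Derivation:
Drop 1: T rot0 at col 1 lands with bottom-row=0; cleared 0 line(s) (total 0); column heights now [0 1 2 1 0], max=2
Drop 2: J rot1 at col 3 lands with bottom-row=1; cleared 0 line(s) (total 0); column heights now [0 1 2 4 4], max=4
Drop 3: J rot0 at col 1 lands with bottom-row=4; cleared 0 line(s) (total 0); column heights now [0 6 5 5 4], max=6
Drop 4: I rot2 at col 0 lands with bottom-row=6; cleared 0 line(s) (total 0); column heights now [7 7 7 7 4], max=7
Test piece S rot3 at col 3 (width 2): heights before test = [7 7 7 7 4]; fits = False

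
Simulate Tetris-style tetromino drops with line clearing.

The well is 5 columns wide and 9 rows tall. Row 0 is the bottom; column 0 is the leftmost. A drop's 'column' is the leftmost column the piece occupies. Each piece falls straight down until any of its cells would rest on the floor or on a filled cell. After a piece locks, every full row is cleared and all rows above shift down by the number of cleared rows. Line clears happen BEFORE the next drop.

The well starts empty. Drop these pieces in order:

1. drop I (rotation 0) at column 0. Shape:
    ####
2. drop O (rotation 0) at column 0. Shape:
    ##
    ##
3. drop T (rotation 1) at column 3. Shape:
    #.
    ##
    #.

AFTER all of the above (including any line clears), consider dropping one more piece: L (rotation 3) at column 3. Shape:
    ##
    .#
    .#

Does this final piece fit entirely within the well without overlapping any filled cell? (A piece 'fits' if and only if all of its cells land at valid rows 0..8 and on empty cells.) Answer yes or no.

Drop 1: I rot0 at col 0 lands with bottom-row=0; cleared 0 line(s) (total 0); column heights now [1 1 1 1 0], max=1
Drop 2: O rot0 at col 0 lands with bottom-row=1; cleared 0 line(s) (total 0); column heights now [3 3 1 1 0], max=3
Drop 3: T rot1 at col 3 lands with bottom-row=1; cleared 0 line(s) (total 0); column heights now [3 3 1 4 3], max=4
Test piece L rot3 at col 3 (width 2): heights before test = [3 3 1 4 3]; fits = True

Answer: yes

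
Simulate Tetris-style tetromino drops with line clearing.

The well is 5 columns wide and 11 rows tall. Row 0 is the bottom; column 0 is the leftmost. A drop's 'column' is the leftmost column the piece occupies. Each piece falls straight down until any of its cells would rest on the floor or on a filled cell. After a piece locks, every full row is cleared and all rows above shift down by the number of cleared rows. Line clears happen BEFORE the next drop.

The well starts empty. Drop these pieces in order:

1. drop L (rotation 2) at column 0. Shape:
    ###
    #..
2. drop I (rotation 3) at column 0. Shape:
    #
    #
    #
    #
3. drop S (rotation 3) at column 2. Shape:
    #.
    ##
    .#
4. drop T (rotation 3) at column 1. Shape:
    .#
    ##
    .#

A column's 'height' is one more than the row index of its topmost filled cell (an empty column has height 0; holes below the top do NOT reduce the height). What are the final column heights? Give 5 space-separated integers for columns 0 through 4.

Drop 1: L rot2 at col 0 lands with bottom-row=0; cleared 0 line(s) (total 0); column heights now [2 2 2 0 0], max=2
Drop 2: I rot3 at col 0 lands with bottom-row=2; cleared 0 line(s) (total 0); column heights now [6 2 2 0 0], max=6
Drop 3: S rot3 at col 2 lands with bottom-row=1; cleared 0 line(s) (total 0); column heights now [6 2 4 3 0], max=6
Drop 4: T rot3 at col 1 lands with bottom-row=4; cleared 0 line(s) (total 0); column heights now [6 6 7 3 0], max=7

Answer: 6 6 7 3 0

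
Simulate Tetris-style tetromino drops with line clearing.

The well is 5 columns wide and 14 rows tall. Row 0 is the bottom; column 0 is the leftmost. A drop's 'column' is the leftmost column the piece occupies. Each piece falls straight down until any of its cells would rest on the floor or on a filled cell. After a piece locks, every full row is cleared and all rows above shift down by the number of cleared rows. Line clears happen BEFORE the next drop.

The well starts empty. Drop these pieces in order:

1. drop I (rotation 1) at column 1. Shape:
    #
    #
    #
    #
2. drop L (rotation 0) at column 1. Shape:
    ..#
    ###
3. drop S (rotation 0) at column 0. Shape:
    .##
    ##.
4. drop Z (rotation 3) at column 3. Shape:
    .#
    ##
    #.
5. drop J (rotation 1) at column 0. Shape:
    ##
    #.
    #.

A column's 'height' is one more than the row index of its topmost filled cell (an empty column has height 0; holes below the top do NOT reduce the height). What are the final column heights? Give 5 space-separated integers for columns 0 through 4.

Drop 1: I rot1 at col 1 lands with bottom-row=0; cleared 0 line(s) (total 0); column heights now [0 4 0 0 0], max=4
Drop 2: L rot0 at col 1 lands with bottom-row=4; cleared 0 line(s) (total 0); column heights now [0 5 5 6 0], max=6
Drop 3: S rot0 at col 0 lands with bottom-row=5; cleared 0 line(s) (total 0); column heights now [6 7 7 6 0], max=7
Drop 4: Z rot3 at col 3 lands with bottom-row=6; cleared 0 line(s) (total 0); column heights now [6 7 7 8 9], max=9
Drop 5: J rot1 at col 0 lands with bottom-row=6; cleared 0 line(s) (total 0); column heights now [9 9 7 8 9], max=9

Answer: 9 9 7 8 9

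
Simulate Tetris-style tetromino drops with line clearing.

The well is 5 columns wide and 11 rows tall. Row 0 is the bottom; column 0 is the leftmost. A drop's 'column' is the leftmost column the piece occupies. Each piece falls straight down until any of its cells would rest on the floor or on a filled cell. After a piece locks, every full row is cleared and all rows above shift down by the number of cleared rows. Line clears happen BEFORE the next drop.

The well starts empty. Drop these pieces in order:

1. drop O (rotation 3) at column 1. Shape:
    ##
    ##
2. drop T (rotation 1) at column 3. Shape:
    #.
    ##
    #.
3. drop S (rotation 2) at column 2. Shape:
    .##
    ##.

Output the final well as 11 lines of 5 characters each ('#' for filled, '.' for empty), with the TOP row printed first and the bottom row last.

Drop 1: O rot3 at col 1 lands with bottom-row=0; cleared 0 line(s) (total 0); column heights now [0 2 2 0 0], max=2
Drop 2: T rot1 at col 3 lands with bottom-row=0; cleared 0 line(s) (total 0); column heights now [0 2 2 3 2], max=3
Drop 3: S rot2 at col 2 lands with bottom-row=3; cleared 0 line(s) (total 0); column heights now [0 2 4 5 5], max=5

Answer: .....
.....
.....
.....
.....
.....
...##
..##.
...#.
.####
.###.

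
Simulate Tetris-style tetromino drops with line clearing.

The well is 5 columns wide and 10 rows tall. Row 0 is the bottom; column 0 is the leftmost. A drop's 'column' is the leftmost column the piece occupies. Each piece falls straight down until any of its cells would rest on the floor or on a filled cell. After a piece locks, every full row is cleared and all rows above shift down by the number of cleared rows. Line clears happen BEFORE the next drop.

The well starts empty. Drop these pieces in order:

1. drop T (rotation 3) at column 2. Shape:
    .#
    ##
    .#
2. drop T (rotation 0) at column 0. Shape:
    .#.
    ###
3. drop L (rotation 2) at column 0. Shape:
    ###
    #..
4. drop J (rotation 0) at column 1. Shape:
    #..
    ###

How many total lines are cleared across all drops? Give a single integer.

Answer: 0

Derivation:
Drop 1: T rot3 at col 2 lands with bottom-row=0; cleared 0 line(s) (total 0); column heights now [0 0 2 3 0], max=3
Drop 2: T rot0 at col 0 lands with bottom-row=2; cleared 0 line(s) (total 0); column heights now [3 4 3 3 0], max=4
Drop 3: L rot2 at col 0 lands with bottom-row=3; cleared 0 line(s) (total 0); column heights now [5 5 5 3 0], max=5
Drop 4: J rot0 at col 1 lands with bottom-row=5; cleared 0 line(s) (total 0); column heights now [5 7 6 6 0], max=7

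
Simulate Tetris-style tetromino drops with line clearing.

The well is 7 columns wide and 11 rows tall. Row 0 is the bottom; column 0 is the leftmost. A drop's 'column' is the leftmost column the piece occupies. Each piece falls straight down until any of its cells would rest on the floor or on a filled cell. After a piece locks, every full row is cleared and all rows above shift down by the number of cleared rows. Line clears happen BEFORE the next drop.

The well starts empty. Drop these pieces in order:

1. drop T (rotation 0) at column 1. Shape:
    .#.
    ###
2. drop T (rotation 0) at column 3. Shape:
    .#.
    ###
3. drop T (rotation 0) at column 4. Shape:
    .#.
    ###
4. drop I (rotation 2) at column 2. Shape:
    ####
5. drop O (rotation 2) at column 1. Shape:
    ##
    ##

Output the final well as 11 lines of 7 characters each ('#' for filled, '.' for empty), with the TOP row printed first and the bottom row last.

Answer: .......
.......
.......
.##....
.##....
..####.
.....#.
....###
....#..
..####.
.###...

Derivation:
Drop 1: T rot0 at col 1 lands with bottom-row=0; cleared 0 line(s) (total 0); column heights now [0 1 2 1 0 0 0], max=2
Drop 2: T rot0 at col 3 lands with bottom-row=1; cleared 0 line(s) (total 0); column heights now [0 1 2 2 3 2 0], max=3
Drop 3: T rot0 at col 4 lands with bottom-row=3; cleared 0 line(s) (total 0); column heights now [0 1 2 2 4 5 4], max=5
Drop 4: I rot2 at col 2 lands with bottom-row=5; cleared 0 line(s) (total 0); column heights now [0 1 6 6 6 6 4], max=6
Drop 5: O rot2 at col 1 lands with bottom-row=6; cleared 0 line(s) (total 0); column heights now [0 8 8 6 6 6 4], max=8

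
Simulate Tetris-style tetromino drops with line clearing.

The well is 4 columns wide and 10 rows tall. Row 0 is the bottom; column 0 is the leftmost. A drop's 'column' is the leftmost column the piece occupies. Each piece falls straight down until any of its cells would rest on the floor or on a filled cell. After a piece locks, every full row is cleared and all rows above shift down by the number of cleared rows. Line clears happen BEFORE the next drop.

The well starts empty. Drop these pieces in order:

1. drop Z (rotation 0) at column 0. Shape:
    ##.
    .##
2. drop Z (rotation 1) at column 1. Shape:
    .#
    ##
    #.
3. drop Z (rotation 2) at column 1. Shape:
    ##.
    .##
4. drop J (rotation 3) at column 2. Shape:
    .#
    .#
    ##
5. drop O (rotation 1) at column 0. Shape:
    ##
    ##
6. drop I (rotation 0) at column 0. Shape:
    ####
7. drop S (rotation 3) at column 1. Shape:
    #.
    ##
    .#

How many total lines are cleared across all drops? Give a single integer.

Drop 1: Z rot0 at col 0 lands with bottom-row=0; cleared 0 line(s) (total 0); column heights now [2 2 1 0], max=2
Drop 2: Z rot1 at col 1 lands with bottom-row=2; cleared 0 line(s) (total 0); column heights now [2 4 5 0], max=5
Drop 3: Z rot2 at col 1 lands with bottom-row=5; cleared 0 line(s) (total 0); column heights now [2 7 7 6], max=7
Drop 4: J rot3 at col 2 lands with bottom-row=7; cleared 0 line(s) (total 0); column heights now [2 7 8 10], max=10
Drop 5: O rot1 at col 0 lands with bottom-row=7; cleared 1 line(s) (total 1); column heights now [8 8 7 9], max=9
Drop 6: I rot0 at col 0 lands with bottom-row=9; cleared 1 line(s) (total 2); column heights now [8 8 7 9], max=9
Drop 7: S rot3 at col 1 lands with bottom-row=7; cleared 1 line(s) (total 3); column heights now [2 9 8 8], max=9

Answer: 3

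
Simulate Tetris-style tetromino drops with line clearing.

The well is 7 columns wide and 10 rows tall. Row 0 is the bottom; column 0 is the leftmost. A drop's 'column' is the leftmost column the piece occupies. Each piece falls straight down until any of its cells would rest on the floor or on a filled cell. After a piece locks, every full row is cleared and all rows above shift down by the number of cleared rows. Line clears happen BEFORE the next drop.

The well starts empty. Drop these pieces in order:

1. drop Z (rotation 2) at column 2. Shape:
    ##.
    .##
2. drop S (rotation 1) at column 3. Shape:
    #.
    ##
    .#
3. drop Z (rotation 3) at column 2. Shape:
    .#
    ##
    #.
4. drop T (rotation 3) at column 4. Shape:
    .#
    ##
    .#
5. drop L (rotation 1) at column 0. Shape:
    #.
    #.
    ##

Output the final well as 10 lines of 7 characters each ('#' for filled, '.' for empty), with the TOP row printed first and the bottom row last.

Drop 1: Z rot2 at col 2 lands with bottom-row=0; cleared 0 line(s) (total 0); column heights now [0 0 2 2 1 0 0], max=2
Drop 2: S rot1 at col 3 lands with bottom-row=1; cleared 0 line(s) (total 0); column heights now [0 0 2 4 3 0 0], max=4
Drop 3: Z rot3 at col 2 lands with bottom-row=3; cleared 0 line(s) (total 0); column heights now [0 0 5 6 3 0 0], max=6
Drop 4: T rot3 at col 4 lands with bottom-row=2; cleared 0 line(s) (total 0); column heights now [0 0 5 6 4 5 0], max=6
Drop 5: L rot1 at col 0 lands with bottom-row=0; cleared 0 line(s) (total 0); column heights now [3 1 5 6 4 5 0], max=6

Answer: .......
.......
.......
.......
...#...
..##.#.
..####.
#..###.
#.###..
##.##..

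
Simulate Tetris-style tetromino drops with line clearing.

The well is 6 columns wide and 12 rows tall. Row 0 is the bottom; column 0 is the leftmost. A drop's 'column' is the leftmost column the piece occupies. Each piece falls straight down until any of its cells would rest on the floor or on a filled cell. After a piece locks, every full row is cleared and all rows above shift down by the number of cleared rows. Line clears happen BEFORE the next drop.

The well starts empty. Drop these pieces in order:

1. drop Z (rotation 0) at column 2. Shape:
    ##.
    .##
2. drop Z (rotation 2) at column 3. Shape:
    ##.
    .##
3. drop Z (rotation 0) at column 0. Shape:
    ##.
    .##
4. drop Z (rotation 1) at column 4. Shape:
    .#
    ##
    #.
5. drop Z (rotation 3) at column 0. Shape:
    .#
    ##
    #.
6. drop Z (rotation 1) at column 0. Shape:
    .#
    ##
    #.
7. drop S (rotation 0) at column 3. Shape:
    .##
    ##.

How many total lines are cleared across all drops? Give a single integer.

Drop 1: Z rot0 at col 2 lands with bottom-row=0; cleared 0 line(s) (total 0); column heights now [0 0 2 2 1 0], max=2
Drop 2: Z rot2 at col 3 lands with bottom-row=1; cleared 0 line(s) (total 0); column heights now [0 0 2 3 3 2], max=3
Drop 3: Z rot0 at col 0 lands with bottom-row=2; cleared 0 line(s) (total 0); column heights now [4 4 3 3 3 2], max=4
Drop 4: Z rot1 at col 4 lands with bottom-row=3; cleared 0 line(s) (total 0); column heights now [4 4 3 3 5 6], max=6
Drop 5: Z rot3 at col 0 lands with bottom-row=4; cleared 0 line(s) (total 0); column heights now [6 7 3 3 5 6], max=7
Drop 6: Z rot1 at col 0 lands with bottom-row=6; cleared 0 line(s) (total 0); column heights now [8 9 3 3 5 6], max=9
Drop 7: S rot0 at col 3 lands with bottom-row=5; cleared 0 line(s) (total 0); column heights now [8 9 3 6 7 7], max=9

Answer: 0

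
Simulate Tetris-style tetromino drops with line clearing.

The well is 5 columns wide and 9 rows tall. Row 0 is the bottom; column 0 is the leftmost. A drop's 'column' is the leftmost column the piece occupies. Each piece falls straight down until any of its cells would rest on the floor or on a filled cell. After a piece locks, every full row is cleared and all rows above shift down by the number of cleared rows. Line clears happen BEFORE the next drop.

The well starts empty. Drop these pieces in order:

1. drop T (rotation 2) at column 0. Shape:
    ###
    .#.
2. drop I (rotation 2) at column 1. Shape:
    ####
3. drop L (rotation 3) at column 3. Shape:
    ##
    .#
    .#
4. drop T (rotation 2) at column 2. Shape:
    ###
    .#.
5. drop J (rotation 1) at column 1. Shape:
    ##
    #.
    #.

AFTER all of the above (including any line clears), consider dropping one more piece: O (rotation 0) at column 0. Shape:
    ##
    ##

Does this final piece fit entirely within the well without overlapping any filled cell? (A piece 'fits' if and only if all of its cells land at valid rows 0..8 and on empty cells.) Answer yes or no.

Drop 1: T rot2 at col 0 lands with bottom-row=0; cleared 0 line(s) (total 0); column heights now [2 2 2 0 0], max=2
Drop 2: I rot2 at col 1 lands with bottom-row=2; cleared 0 line(s) (total 0); column heights now [2 3 3 3 3], max=3
Drop 3: L rot3 at col 3 lands with bottom-row=3; cleared 0 line(s) (total 0); column heights now [2 3 3 6 6], max=6
Drop 4: T rot2 at col 2 lands with bottom-row=6; cleared 0 line(s) (total 0); column heights now [2 3 8 8 8], max=8
Drop 5: J rot1 at col 1 lands with bottom-row=6; cleared 0 line(s) (total 0); column heights now [2 9 9 8 8], max=9
Test piece O rot0 at col 0 (width 2): heights before test = [2 9 9 8 8]; fits = False

Answer: no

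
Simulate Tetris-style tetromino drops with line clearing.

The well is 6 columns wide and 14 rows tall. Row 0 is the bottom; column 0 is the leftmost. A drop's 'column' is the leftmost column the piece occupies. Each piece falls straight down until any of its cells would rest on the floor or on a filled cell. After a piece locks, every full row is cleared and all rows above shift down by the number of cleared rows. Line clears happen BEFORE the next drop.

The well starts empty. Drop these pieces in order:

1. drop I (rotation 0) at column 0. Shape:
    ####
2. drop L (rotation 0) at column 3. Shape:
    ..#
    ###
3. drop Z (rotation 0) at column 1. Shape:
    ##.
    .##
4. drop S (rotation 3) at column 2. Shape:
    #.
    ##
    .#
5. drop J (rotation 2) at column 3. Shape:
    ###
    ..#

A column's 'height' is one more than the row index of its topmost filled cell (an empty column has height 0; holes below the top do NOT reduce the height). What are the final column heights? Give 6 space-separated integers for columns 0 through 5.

Drop 1: I rot0 at col 0 lands with bottom-row=0; cleared 0 line(s) (total 0); column heights now [1 1 1 1 0 0], max=1
Drop 2: L rot0 at col 3 lands with bottom-row=1; cleared 0 line(s) (total 0); column heights now [1 1 1 2 2 3], max=3
Drop 3: Z rot0 at col 1 lands with bottom-row=2; cleared 0 line(s) (total 0); column heights now [1 4 4 3 2 3], max=4
Drop 4: S rot3 at col 2 lands with bottom-row=3; cleared 0 line(s) (total 0); column heights now [1 4 6 5 2 3], max=6
Drop 5: J rot2 at col 3 lands with bottom-row=4; cleared 0 line(s) (total 0); column heights now [1 4 6 6 6 6], max=6

Answer: 1 4 6 6 6 6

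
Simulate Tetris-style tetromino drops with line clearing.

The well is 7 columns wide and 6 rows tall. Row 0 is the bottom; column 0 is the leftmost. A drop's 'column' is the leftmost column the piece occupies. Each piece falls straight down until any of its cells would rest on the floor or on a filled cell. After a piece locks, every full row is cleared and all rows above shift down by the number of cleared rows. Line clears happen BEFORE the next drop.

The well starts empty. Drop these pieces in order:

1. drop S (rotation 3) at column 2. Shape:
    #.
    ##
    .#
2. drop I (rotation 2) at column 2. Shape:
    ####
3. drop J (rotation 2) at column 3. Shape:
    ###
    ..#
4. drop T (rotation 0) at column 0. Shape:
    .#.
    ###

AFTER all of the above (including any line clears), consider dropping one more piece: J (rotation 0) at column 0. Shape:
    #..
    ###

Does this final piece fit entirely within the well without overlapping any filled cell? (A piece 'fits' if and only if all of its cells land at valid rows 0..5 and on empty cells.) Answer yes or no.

Answer: no

Derivation:
Drop 1: S rot3 at col 2 lands with bottom-row=0; cleared 0 line(s) (total 0); column heights now [0 0 3 2 0 0 0], max=3
Drop 2: I rot2 at col 2 lands with bottom-row=3; cleared 0 line(s) (total 0); column heights now [0 0 4 4 4 4 0], max=4
Drop 3: J rot2 at col 3 lands with bottom-row=4; cleared 0 line(s) (total 0); column heights now [0 0 4 6 6 6 0], max=6
Drop 4: T rot0 at col 0 lands with bottom-row=4; cleared 0 line(s) (total 0); column heights now [5 6 5 6 6 6 0], max=6
Test piece J rot0 at col 0 (width 3): heights before test = [5 6 5 6 6 6 0]; fits = False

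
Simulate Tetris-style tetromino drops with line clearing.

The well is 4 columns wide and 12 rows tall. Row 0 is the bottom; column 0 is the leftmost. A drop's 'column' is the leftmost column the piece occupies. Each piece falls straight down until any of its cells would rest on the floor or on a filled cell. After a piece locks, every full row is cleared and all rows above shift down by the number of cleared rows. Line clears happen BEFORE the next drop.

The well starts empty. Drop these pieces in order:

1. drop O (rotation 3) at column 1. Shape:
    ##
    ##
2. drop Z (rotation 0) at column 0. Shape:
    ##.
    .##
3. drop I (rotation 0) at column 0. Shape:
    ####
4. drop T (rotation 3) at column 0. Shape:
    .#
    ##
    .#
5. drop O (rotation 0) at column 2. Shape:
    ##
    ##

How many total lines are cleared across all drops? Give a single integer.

Drop 1: O rot3 at col 1 lands with bottom-row=0; cleared 0 line(s) (total 0); column heights now [0 2 2 0], max=2
Drop 2: Z rot0 at col 0 lands with bottom-row=2; cleared 0 line(s) (total 0); column heights now [4 4 3 0], max=4
Drop 3: I rot0 at col 0 lands with bottom-row=4; cleared 1 line(s) (total 1); column heights now [4 4 3 0], max=4
Drop 4: T rot3 at col 0 lands with bottom-row=4; cleared 0 line(s) (total 1); column heights now [6 7 3 0], max=7
Drop 5: O rot0 at col 2 lands with bottom-row=3; cleared 1 line(s) (total 2); column heights now [5 6 4 4], max=6

Answer: 2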